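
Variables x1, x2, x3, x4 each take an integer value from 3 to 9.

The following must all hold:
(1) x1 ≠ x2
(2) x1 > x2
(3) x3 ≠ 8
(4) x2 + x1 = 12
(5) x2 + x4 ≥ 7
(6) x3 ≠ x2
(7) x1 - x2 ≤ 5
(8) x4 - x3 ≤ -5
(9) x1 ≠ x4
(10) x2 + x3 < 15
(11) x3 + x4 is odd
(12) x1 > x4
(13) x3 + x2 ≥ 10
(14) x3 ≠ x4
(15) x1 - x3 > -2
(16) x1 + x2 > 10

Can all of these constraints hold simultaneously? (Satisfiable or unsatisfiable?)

Satisfiable

Setting (x1, x2, x3, x4) = (8, 4, 9, 4) satisfies everything: constraint 4: x2 + x1 = 12; constraint 5: x2 + x4 = 8, and the others follow.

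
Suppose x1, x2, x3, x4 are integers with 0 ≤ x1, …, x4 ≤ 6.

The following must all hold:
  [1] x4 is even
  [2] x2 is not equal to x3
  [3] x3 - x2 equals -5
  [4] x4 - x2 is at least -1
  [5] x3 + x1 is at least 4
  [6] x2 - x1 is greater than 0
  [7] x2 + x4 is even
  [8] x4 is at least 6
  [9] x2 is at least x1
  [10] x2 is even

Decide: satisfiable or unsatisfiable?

Setting (x1, x2, x3, x4) = (5, 6, 1, 6) satisfies everything: constraint 3: x3 - x2 = -5; constraint 4: x4 - x2 = 0; constraint 5: x3 + x1 = 6, and the others follow.

Satisfiable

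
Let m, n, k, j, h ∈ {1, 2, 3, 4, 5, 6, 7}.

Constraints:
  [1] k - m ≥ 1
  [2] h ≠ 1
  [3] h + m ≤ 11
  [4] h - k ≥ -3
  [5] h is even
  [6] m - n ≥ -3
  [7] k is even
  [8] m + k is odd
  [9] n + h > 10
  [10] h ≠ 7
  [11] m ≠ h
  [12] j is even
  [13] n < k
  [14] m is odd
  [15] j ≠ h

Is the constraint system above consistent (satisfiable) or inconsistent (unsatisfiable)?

Setting (m, n, k, j, h) = (5, 5, 6, 2, 6) satisfies everything: constraint 1: k - m = 1; constraint 3: h + m = 11; constraint 4: h - k = 0, and the others follow.

Satisfiable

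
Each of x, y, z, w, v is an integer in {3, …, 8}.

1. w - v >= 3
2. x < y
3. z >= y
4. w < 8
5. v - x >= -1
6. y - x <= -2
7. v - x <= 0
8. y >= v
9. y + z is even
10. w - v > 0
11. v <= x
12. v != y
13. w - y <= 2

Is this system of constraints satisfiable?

Unsatisfiable

Constraints 1, 5, 6, and 13 give y − w ≥ -2, w − v ≥ 3, v − x ≥ -1, x − y ≥ 2.
Adding all 4 inequalities: the left sides telescope to 0, and the right sides sum to (-2) + 3 + (-1) + 2 = 2. So 0 ≥ 2, which is false.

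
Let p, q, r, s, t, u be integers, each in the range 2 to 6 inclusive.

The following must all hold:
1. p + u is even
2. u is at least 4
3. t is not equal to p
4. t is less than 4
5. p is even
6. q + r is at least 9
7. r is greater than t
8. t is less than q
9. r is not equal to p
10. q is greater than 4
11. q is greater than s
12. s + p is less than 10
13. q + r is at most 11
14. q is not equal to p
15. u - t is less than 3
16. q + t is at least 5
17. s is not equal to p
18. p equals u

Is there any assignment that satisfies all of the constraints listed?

The assignment p = 4, q = 5, r = 6, s = 3, t = 2, u = 4 works:
  constraint 6 holds since q + r = 11.
  constraint 12 holds since s + p = 7.
  constraint 13 holds since q + r = 11.
The rest check out directly.

Satisfiable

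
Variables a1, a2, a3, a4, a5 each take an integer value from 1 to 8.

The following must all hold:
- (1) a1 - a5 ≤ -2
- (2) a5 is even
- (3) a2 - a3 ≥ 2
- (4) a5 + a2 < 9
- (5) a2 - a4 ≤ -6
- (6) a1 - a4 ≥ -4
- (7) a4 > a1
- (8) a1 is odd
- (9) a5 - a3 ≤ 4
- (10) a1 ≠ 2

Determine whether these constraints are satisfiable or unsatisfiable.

Unsatisfiable

Constraints 1, 3, 5, 6, and 9 give a1 − a4 ≥ -4, a4 − a2 ≥ 6, a2 − a3 ≥ 2, a3 − a5 ≥ -4, a5 − a1 ≥ 2.
Adding all 5 inequalities: the left sides telescope to 0, and the right sides sum to (-4) + 6 + 2 + (-4) + 2 = 2. So 0 ≥ 2, which is false.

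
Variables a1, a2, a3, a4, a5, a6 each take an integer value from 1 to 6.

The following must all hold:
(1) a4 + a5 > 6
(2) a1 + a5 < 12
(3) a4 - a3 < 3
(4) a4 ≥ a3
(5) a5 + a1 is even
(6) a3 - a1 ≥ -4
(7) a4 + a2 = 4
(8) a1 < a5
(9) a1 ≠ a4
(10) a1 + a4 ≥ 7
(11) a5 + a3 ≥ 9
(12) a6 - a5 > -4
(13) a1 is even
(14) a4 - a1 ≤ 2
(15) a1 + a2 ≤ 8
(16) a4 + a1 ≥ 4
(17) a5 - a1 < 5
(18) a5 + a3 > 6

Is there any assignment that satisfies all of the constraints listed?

Try a1 = 4, a2 = 1, a3 = 3, a4 = 3, a5 = 6, a6 = 3.
Check constraint 1: a4 + a5 = 9; constraint 2: a1 + a5 = 10. The remaining constraints are straightforward to verify.

Satisfiable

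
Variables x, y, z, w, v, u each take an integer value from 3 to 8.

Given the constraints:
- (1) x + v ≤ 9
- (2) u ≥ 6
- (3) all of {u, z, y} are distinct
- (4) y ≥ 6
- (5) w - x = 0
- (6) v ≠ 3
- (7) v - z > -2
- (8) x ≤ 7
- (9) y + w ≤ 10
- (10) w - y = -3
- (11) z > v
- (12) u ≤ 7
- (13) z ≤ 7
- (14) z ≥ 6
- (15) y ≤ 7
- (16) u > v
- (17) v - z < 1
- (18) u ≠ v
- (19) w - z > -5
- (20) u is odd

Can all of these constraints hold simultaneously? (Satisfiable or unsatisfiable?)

Unsatisfiable

Constraints 2, 4, 12, 13, 14, and 15 confine each of u, z, y to the 2 values {6, 7}.
Constraint 3 requires all 3 of them to be distinct, but only 2 values are available — impossible by the pigeonhole principle.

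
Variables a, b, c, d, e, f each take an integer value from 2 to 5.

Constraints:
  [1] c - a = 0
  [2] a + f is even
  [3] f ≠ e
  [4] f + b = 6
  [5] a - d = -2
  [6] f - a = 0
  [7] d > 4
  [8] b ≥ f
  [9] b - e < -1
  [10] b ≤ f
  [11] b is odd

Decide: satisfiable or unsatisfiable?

Satisfiable

Setting (a, b, c, d, e, f) = (3, 3, 3, 5, 5, 3) satisfies everything: constraint 1: c - a = 0; constraint 4: f + b = 6, and the others follow.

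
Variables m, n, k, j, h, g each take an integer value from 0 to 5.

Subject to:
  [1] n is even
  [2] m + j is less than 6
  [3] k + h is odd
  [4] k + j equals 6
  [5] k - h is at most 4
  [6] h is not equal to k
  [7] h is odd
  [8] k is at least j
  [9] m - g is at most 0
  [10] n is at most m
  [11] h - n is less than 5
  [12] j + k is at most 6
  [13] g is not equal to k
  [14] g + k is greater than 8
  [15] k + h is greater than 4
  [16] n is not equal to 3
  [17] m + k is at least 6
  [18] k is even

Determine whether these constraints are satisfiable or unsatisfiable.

Setting (m, n, k, j, h, g) = (2, 0, 4, 2, 3, 5) satisfies everything: constraint 2: m + j = 4; constraint 4: k + j = 6, and the others follow.

Satisfiable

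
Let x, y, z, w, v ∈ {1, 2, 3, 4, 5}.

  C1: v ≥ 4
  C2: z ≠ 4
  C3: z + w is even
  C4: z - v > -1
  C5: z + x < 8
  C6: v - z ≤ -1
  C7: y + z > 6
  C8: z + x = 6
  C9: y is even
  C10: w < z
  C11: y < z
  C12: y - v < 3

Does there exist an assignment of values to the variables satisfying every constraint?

Satisfiable

Try x = 1, y = 4, z = 5, w = 1, v = 4.
Check constraint 4: z - v = 1; constraint 5: z + x = 6. The remaining constraints are straightforward to verify.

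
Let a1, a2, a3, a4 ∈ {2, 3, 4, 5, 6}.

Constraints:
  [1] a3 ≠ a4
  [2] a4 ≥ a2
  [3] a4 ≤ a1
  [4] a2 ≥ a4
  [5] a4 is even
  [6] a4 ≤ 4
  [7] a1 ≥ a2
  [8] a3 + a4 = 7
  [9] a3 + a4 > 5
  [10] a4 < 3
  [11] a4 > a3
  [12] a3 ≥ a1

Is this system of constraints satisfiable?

Unsatisfiable

Constraints 3, 11, and 12 give a1 ≤ a3, a3 < a4, a4 ≤ a1. Chaining: a1 ≤ a3 < a4 ≤ a1, which forces a1 < a1 — impossible.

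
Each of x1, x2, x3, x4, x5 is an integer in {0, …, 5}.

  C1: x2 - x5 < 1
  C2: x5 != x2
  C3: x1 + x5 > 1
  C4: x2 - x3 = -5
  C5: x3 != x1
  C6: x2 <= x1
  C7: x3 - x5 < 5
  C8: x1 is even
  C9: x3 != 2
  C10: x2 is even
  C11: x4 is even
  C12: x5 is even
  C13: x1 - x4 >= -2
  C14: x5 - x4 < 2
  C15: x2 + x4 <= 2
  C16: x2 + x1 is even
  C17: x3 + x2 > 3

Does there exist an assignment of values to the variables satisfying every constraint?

Satisfiable

Setting (x1, x2, x3, x4, x5) = (0, 0, 5, 2, 2) satisfies everything: constraint 1: x2 - x5 = -2; constraint 3: x1 + x5 = 2, and the others follow.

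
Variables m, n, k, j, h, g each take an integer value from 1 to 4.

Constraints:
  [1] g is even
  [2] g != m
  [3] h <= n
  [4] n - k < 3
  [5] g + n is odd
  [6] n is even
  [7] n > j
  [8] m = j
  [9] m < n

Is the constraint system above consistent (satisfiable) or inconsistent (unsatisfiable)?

Constraint 1 makes g even and constraint 6 makes n even, so g + n must be even. Constraint 5 says g + n is odd — contradiction.

Unsatisfiable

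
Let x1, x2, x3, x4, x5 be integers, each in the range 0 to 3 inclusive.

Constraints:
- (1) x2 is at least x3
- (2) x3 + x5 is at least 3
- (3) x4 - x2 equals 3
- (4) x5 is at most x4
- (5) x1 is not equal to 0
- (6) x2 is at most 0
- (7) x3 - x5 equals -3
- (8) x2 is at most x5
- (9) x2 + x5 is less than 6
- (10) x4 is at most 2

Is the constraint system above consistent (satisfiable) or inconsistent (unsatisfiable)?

Unsatisfiable

From constraints 1 and 6: x3 ≤ x2 ≤ 0. From constraints 4 and 10: x5 ≤ x4 ≤ 2. Hence x3 + x5 ≤ 2. But constraint 2 requires x3 + x5 ≥ 3, and 3 > 2. Contradiction.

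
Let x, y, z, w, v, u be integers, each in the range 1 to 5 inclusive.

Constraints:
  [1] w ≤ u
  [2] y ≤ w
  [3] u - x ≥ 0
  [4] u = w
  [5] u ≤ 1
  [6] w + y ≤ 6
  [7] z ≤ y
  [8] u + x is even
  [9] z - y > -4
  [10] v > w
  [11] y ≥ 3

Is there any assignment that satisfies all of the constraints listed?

From constraints 2 and 11: w ≥ y and y ≥ 3, so w ≥ 3. From constraints 1 and 5: w ≤ u and u ≤ 1, so w ≤ 1. But 1 < 3, so no value of w works.

Unsatisfiable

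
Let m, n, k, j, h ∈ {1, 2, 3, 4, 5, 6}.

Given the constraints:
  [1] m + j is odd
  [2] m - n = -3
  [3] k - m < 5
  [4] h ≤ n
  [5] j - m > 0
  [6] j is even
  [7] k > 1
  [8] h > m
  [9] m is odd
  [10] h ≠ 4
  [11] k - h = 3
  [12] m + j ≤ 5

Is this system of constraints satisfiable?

One satisfying assignment is m = 1, n = 4, k = 5, j = 2, h = 2.
For the less obvious constraints — constraint 2: m - n = -3; constraint 3: k - m = 4 — and the others hold by inspection.

Satisfiable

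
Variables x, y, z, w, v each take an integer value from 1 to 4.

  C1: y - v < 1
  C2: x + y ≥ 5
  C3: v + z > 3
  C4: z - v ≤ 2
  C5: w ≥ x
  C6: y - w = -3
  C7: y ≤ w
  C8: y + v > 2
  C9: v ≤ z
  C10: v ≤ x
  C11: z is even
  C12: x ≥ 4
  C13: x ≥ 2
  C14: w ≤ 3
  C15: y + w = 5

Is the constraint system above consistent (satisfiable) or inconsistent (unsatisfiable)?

Unsatisfiable

From constraints 5 and 12: w ≥ x and x ≥ 4, so w ≥ 4. From constraint 14: w ≤ 3. But 3 < 4, so no value of w works.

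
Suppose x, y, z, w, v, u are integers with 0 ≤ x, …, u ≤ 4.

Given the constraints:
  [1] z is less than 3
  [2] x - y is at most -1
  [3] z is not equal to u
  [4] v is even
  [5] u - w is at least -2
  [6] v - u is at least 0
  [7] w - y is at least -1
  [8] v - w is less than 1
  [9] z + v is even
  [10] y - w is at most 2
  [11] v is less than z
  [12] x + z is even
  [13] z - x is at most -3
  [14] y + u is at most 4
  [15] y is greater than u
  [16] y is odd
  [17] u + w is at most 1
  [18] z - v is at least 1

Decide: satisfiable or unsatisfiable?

Unsatisfiable

Constraints 2, 5, 6, 10, 13, and 18 give w − y ≥ -2, y − x ≥ 1, x − z ≥ 3, z − v ≥ 1, v − u ≥ 0, u − w ≥ -2.
Adding all 6 inequalities: the left sides telescope to 0, and the right sides sum to (-2) + 1 + 3 + 1 + 0 + (-2) = 1. So 0 ≥ 1, which is false.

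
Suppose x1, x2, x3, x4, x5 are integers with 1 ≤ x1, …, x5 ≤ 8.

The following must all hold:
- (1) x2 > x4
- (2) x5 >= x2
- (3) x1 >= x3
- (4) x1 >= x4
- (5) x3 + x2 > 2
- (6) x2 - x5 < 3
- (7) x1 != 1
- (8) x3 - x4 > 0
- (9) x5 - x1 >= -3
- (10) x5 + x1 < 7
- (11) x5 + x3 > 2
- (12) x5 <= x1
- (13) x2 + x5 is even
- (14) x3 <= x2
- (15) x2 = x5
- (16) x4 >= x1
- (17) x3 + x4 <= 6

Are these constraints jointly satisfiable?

Unsatisfiable

Constraints 2, 8, 12, 14, and 16 give x5 ≤ x1, x1 ≤ x4, x4 < x3, x3 ≤ x2, x2 ≤ x5. Chaining: x5 ≤ x1 ≤ x4 < x3 ≤ x2 ≤ x5, which forces x5 < x5 — impossible.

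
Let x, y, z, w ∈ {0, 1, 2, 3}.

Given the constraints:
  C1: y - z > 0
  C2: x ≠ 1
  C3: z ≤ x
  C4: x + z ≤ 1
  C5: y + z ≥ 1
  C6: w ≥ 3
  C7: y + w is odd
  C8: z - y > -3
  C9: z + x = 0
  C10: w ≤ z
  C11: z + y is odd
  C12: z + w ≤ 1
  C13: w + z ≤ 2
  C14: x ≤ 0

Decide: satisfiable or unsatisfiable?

From constraints 6 and 10: z ≥ w and w ≥ 3, so z ≥ 3. From constraints 3 and 14: z ≤ x and x ≤ 0, so z ≤ 0. But 0 < 3, so no value of z works.

Unsatisfiable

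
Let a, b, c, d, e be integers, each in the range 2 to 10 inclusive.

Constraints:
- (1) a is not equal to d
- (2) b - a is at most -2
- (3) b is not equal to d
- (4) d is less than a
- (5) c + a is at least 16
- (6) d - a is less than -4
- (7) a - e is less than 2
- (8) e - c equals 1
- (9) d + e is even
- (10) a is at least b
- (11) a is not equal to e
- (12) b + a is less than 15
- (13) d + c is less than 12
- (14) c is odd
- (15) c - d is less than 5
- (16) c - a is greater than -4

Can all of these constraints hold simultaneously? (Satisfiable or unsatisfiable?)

One satisfying assignment is a = 9, b = 5, c = 7, d = 4, e = 8.
For the less obvious constraints — constraint 2: b - a = -4; constraint 5: c + a = 16; constraint 6: d - a = -5 — and the others hold by inspection.

Satisfiable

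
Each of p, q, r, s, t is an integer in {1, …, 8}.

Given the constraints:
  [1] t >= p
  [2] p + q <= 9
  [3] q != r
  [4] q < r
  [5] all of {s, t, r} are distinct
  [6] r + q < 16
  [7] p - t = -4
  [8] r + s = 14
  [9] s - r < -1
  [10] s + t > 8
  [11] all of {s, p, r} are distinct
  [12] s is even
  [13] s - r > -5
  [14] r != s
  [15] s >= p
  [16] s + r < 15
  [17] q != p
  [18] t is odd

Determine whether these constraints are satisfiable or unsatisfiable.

Satisfiable

Take p = 1, q = 6, r = 8, s = 6, t = 5. Then constraint 2: p + q = 7; constraint 6: r + q = 14; constraint 7: p - t = -4, and every other listed constraint is also met.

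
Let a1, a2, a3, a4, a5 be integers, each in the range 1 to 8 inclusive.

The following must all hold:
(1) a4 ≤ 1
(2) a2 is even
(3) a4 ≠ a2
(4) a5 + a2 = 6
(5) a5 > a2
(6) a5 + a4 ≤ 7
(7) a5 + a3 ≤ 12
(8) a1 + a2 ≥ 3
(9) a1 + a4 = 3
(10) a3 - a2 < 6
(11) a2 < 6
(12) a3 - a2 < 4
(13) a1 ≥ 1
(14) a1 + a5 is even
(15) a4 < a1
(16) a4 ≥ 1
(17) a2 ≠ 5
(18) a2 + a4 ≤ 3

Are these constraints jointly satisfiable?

Satisfiable

Try a1 = 2, a2 = 2, a3 = 5, a4 = 1, a5 = 4.
Check constraint 4: a5 + a2 = 6; constraint 6: a5 + a4 = 5. The remaining constraints are straightforward to verify.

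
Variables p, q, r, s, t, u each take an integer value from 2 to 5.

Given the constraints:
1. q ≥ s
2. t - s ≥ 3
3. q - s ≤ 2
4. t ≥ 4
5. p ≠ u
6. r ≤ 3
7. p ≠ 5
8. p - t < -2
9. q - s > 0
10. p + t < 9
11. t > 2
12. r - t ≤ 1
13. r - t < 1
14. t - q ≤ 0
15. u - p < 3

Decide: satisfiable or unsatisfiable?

Unsatisfiable

Constraints 2, 3, and 14 give s − q ≥ -2, q − t ≥ 0, t − s ≥ 3.
Adding all 3 inequalities: the left sides telescope to 0, and the right sides sum to (-2) + 0 + 3 = 1. So 0 ≥ 1, which is false.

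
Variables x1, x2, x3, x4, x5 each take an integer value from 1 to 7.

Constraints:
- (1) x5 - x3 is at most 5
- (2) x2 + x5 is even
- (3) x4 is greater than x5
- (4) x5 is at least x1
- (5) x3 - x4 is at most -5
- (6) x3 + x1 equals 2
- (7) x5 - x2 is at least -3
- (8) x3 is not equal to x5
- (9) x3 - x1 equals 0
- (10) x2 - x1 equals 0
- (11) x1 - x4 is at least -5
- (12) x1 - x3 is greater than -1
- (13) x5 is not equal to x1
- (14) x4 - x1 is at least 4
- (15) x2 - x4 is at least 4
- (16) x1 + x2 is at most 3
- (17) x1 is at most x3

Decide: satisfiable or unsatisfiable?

Constraints 1, 5, 7, and 15 give x4 − x3 ≥ 5, x3 − x5 ≥ -5, x5 − x2 ≥ -3, x2 − x4 ≥ 4.
Adding all 4 inequalities: the left sides telescope to 0, and the right sides sum to 5 + (-5) + (-3) + 4 = 1. So 0 ≥ 1, which is false.

Unsatisfiable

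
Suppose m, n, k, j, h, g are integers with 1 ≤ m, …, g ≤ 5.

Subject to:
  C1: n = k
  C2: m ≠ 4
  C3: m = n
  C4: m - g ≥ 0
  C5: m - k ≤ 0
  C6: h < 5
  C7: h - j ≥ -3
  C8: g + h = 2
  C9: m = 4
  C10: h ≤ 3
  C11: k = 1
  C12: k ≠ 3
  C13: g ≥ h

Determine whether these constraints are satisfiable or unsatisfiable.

Unsatisfiable

Constraint 9 fixes m = 4 and constraint 11 fixes k = 1. Constraints 1 and 3 give m = n = k, so m = k. But 4 ≠ 1 — contradiction.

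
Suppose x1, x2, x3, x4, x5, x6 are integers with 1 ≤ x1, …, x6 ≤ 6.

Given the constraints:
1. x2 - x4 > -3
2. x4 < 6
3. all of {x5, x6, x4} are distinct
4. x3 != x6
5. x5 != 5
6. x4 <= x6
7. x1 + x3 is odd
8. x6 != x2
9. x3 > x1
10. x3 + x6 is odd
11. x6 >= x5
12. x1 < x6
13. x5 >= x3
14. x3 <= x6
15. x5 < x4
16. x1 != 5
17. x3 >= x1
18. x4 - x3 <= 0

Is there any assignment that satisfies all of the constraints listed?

Unsatisfiable

Constraints 13, 15, and 18 give x4 ≤ x3, x3 ≤ x5, x5 < x4. Chaining: x4 ≤ x3 ≤ x5 < x4, which forces x4 < x4 — impossible.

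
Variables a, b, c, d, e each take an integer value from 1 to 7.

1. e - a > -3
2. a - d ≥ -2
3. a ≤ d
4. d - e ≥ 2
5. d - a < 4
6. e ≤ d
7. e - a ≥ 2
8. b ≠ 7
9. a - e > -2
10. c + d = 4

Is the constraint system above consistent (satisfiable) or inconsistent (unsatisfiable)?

Unsatisfiable

Constraints 2, 4, and 7 give e − a ≥ 2, a − d ≥ -2, d − e ≥ 2.
Adding all 3 inequalities: the left sides telescope to 0, and the right sides sum to 2 + (-2) + 2 = 2. So 0 ≥ 2, which is false.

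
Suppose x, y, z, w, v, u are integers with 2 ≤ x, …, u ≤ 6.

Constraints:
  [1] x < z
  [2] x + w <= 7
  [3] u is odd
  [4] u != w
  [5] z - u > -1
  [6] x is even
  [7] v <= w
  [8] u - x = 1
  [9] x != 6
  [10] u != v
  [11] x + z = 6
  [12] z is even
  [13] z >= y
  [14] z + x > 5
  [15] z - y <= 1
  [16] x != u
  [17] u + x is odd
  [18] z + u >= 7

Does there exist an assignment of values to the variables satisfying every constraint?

Satisfiable

One satisfying assignment is x = 2, y = 4, z = 4, w = 5, v = 5, u = 3.
For the less obvious constraints — constraint 2: x + w = 7; constraint 5: z - u = 1 — and the others hold by inspection.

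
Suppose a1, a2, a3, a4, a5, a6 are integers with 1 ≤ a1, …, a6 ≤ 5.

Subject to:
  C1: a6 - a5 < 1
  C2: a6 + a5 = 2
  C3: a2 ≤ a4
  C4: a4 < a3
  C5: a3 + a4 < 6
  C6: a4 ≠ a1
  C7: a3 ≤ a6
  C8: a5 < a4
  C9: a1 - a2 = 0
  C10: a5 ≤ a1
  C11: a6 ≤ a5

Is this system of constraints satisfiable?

Unsatisfiable

Constraints 4, 7, 8, and 11 give a3 ≤ a6, a6 ≤ a5, a5 < a4, a4 < a3. Chaining: a3 ≤ a6 ≤ a5 < a4 < a3, which forces a3 < a3 — impossible.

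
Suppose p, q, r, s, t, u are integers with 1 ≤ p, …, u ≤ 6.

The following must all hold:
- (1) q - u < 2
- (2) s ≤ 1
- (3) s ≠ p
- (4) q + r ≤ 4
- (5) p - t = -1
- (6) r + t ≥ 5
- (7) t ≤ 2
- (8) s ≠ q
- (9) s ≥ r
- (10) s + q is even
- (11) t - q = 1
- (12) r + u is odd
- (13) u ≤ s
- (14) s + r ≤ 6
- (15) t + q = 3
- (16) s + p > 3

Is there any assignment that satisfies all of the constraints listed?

Unsatisfiable

From constraints 2 and 9: r ≤ s ≤ 1. From constraint 7: t ≤ 2. Hence r + t ≤ 3. But constraint 6 requires r + t ≥ 5, and 5 > 3. Contradiction.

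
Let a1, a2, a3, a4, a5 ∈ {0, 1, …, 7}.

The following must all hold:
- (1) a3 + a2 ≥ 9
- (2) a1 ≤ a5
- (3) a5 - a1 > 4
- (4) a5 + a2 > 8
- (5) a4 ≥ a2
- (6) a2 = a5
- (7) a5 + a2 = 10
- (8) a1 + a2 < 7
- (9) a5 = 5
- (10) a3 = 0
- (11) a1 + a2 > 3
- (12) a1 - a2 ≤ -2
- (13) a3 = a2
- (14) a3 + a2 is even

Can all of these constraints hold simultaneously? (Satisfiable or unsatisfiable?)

Unsatisfiable

Constraint 10 fixes a3 = 0 and constraint 9 fixes a5 = 5. Constraints 6 and 13 give a3 = a2 = a5, so a3 = a5. But 0 ≠ 5 — contradiction.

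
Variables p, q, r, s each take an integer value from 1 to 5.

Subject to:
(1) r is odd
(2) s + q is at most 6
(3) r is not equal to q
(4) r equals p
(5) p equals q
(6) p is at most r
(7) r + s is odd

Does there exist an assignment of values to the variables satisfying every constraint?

From constraints 4 and 5, r = p = q, so r = q. But constraint 3 says r ≠ q. Contradiction.

Unsatisfiable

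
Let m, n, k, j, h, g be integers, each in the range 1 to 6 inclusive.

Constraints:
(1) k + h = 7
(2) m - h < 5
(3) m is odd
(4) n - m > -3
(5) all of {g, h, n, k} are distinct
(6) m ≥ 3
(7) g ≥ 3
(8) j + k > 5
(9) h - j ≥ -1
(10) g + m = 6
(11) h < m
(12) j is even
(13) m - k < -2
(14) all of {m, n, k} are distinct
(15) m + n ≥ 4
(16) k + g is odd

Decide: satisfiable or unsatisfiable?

Take m = 3, n = 2, k = 6, j = 2, h = 1, g = 3. Then constraint 1: k + h = 7; constraint 2: m - h = 2; constraint 4: n - m = -1, and every other listed constraint is also met.

Satisfiable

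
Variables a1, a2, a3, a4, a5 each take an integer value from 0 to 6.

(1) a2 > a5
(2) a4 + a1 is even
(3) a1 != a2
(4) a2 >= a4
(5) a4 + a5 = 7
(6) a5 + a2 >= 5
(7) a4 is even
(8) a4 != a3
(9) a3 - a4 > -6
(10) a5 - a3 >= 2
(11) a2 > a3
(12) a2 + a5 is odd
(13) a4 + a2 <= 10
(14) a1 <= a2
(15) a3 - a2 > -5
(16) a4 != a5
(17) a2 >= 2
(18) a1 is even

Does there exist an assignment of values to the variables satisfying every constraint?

Setting (a1, a2, a3, a4, a5) = (0, 4, 0, 4, 3) satisfies everything: constraint 5: a4 + a5 = 7; constraint 6: a5 + a2 = 7, and the others follow.

Satisfiable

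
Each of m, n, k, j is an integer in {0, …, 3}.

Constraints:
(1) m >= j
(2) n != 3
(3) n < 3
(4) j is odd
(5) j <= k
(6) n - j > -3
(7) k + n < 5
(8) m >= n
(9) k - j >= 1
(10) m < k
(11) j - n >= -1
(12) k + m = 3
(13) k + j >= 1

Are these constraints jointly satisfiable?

Satisfiable

Take m = 1, n = 1, k = 2, j = 1. Then constraint 6: n - j = 0; constraint 7: k + n = 3, and every other listed constraint is also met.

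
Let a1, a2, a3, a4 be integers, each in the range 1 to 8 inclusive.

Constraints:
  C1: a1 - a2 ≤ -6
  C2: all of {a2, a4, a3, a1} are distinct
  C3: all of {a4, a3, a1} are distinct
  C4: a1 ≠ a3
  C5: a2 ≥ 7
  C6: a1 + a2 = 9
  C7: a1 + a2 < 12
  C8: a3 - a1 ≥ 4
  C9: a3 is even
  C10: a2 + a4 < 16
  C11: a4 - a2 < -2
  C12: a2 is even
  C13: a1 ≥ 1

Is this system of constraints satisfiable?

Setting (a1, a2, a3, a4) = (1, 8, 6, 5) satisfies everything: constraint 1: a1 - a2 = -7; constraint 6: a1 + a2 = 9; constraint 7: a1 + a2 = 9, and the others follow.

Satisfiable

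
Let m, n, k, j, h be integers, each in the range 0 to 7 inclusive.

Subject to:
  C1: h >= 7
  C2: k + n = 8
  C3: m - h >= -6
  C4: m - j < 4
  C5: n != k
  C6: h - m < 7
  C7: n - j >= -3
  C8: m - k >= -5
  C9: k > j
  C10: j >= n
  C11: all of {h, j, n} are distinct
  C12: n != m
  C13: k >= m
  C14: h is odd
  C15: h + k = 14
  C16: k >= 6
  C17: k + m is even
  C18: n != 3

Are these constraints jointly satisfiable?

Satisfiable

Take m = 3, n = 1, k = 7, j = 2, h = 7. Then constraint 2: k + n = 8; constraint 3: m - h = -4, and every other listed constraint is also met.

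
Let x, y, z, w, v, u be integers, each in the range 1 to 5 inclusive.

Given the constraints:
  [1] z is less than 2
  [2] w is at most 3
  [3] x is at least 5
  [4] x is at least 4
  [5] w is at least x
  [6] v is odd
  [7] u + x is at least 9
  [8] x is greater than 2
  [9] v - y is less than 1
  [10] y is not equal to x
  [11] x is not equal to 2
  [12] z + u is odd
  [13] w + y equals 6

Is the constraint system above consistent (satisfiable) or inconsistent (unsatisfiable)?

Unsatisfiable

From constraint 3: x ≥ 5. From constraints 2 and 5: x ≤ w and w ≤ 3, so x ≤ 3. But 3 < 5, so no value of x works.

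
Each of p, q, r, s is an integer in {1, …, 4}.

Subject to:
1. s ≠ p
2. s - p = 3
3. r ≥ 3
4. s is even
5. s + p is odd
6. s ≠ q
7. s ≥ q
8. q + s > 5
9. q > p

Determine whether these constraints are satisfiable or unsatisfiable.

Satisfiable

Try p = 1, q = 3, r = 3, s = 4.
Check constraint 2: s - p = 3; constraint 8: q + s = 7. The remaining constraints are straightforward to verify.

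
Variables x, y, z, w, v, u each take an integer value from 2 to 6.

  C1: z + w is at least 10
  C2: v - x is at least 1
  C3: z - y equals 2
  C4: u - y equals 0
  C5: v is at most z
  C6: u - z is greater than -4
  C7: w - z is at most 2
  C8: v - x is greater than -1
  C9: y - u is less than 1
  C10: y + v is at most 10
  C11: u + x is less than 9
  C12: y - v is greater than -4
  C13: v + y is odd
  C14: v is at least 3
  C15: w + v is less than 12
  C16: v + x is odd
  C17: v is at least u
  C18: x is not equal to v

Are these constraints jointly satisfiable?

Take x = 4, y = 4, z = 6, w = 6, v = 5, u = 4. Then constraint 1: z + w = 12; constraint 2: v - x = 1; constraint 3: z - y = 2, and every other listed constraint is also met.

Satisfiable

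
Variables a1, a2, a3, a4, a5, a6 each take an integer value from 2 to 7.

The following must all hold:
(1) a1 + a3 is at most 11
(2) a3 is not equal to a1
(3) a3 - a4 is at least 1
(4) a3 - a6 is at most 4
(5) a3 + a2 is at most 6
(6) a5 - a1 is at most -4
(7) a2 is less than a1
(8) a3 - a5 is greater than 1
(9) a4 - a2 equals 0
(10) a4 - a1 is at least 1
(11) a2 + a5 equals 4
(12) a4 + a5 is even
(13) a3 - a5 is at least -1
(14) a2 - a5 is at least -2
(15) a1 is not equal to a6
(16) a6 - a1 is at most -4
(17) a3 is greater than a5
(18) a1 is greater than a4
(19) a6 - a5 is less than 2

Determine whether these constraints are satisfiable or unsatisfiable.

Constraints 3, 4, 10, and 16 give a1 − a6 ≥ 4, a6 − a3 ≥ -4, a3 − a4 ≥ 1, a4 − a1 ≥ 1.
Adding all 4 inequalities: the left sides telescope to 0, and the right sides sum to 4 + (-4) + 1 + 1 = 2. So 0 ≥ 2, which is false.

Unsatisfiable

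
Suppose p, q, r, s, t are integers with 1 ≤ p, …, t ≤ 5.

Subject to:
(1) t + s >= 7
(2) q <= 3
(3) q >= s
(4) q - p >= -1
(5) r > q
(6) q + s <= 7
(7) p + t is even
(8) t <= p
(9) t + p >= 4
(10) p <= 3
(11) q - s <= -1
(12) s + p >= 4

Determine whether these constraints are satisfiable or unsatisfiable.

Unsatisfiable

From constraints 8 and 10: t ≤ p ≤ 3. From constraints 2 and 3: s ≤ q ≤ 3. Hence t + s ≤ 6. But constraint 1 requires t + s ≥ 7, and 7 > 6. Contradiction.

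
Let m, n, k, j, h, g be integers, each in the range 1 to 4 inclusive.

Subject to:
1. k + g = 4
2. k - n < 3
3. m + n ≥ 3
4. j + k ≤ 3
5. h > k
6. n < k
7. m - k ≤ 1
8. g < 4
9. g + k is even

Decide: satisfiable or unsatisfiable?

Take m = 2, n = 1, k = 2, j = 1, h = 3, g = 2. Then constraint 1: k + g = 4; constraint 2: k - n = 1; constraint 3: m + n = 3, and every other listed constraint is also met.

Satisfiable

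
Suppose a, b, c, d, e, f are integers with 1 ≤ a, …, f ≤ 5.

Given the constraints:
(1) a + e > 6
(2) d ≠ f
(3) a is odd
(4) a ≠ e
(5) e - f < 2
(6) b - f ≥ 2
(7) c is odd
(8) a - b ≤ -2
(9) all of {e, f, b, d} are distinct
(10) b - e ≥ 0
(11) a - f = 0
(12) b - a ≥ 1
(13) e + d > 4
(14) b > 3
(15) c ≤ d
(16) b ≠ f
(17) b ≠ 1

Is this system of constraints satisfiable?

Try a = 3, b = 5, c = 1, d = 1, e = 4, f = 3.
Check constraint 1: a + e = 7; constraint 5: e - f = 1; constraint 6: b - f = 2. The remaining constraints are straightforward to verify.

Satisfiable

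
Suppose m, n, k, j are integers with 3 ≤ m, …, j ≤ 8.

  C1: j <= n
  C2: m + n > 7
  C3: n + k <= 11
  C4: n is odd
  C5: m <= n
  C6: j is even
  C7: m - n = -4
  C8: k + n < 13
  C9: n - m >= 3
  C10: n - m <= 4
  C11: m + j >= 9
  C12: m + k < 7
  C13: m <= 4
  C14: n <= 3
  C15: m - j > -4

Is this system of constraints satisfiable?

From constraint 13: m ≤ 4. From constraints 1 and 14: j ≤ n ≤ 3. Hence m + j ≤ 7. But constraint 11 requires m + j ≥ 9, and 9 > 7. Contradiction.

Unsatisfiable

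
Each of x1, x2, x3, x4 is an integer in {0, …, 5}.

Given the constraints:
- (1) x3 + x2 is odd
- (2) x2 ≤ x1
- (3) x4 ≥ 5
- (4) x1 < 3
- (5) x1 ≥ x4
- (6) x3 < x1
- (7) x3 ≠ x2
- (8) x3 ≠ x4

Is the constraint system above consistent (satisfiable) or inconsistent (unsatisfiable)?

From constraints 3 and 5: x1 ≥ x4 and x4 ≥ 5, so x1 ≥ 5. From constraint 4: x1 ≤ 2. But 2 < 5, so no value of x1 works.

Unsatisfiable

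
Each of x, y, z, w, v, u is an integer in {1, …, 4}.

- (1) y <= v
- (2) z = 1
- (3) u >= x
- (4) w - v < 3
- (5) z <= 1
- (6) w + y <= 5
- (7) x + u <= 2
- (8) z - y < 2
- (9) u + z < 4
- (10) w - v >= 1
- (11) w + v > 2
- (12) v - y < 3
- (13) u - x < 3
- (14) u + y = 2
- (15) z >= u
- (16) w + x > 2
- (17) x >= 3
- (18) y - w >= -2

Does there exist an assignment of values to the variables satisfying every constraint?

From constraints 3 and 17: u ≥ x and x ≥ 3, so u ≥ 3. From constraints 5 and 15: u ≤ z and z ≤ 1, so u ≤ 1. But 1 < 3, so no value of u works.

Unsatisfiable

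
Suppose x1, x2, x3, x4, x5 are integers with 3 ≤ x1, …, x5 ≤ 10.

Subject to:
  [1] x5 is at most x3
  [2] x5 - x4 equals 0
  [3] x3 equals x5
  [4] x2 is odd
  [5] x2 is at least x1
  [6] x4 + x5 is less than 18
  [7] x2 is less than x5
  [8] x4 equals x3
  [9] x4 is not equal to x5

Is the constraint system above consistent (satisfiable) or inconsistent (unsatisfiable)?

From constraints 3 and 8, x4 = x3 = x5, so x4 = x5. But constraint 9 says x4 ≠ x5. Contradiction.

Unsatisfiable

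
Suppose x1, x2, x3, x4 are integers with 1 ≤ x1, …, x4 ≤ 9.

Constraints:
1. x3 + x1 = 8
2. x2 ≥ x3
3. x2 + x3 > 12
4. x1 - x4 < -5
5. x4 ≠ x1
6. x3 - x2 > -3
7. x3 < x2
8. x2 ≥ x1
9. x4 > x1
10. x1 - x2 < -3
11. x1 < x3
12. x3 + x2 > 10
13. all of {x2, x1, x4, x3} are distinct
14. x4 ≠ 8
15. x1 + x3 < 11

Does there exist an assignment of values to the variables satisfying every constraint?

The assignment x1 = 2, x2 = 7, x3 = 6, x4 = 9 works:
  constraint 1 holds since x3 + x1 = 8.
  constraint 3 holds since x2 + x3 = 13.
The rest check out directly.

Satisfiable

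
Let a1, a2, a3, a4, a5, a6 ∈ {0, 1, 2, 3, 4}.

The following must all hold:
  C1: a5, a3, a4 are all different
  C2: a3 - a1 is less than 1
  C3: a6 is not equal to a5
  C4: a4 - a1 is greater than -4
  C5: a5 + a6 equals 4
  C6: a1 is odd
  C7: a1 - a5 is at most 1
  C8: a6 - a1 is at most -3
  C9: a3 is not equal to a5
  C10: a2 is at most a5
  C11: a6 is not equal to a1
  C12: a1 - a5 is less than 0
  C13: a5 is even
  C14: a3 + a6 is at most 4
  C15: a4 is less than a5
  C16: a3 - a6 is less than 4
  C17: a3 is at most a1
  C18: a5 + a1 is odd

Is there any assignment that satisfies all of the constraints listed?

Satisfiable

Take a1 = 3, a2 = 3, a3 = 1, a4 = 0, a5 = 4, a6 = 0. Then constraint 2: a3 - a1 = -2; constraint 4: a4 - a1 = -3, and every other listed constraint is also met.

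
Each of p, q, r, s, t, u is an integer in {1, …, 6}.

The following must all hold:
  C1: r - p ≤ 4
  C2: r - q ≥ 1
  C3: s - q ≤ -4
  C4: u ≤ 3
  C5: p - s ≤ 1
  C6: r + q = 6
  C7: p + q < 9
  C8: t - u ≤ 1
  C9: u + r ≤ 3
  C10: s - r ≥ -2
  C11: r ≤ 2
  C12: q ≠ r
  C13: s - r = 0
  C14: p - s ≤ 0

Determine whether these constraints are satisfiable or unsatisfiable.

Unsatisfiable

Constraints 1, 2, 3, and 14 give p − r ≥ -4, r − q ≥ 1, q − s ≥ 4, s − p ≥ 0.
Adding all 4 inequalities: the left sides telescope to 0, and the right sides sum to (-4) + 1 + 4 + 0 = 1. So 0 ≥ 1, which is false.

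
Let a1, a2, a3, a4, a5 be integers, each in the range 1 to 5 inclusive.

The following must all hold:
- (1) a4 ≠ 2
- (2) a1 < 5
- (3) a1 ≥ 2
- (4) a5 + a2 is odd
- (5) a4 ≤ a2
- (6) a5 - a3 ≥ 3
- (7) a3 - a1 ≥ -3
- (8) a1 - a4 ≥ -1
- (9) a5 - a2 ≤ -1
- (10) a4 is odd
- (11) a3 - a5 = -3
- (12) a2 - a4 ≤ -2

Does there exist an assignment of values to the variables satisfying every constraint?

Unsatisfiable

Constraints 6, 7, 8, 9, and 12 give a2 − a5 ≥ 1, a5 − a3 ≥ 3, a3 − a1 ≥ -3, a1 − a4 ≥ -1, a4 − a2 ≥ 2.
Adding all 5 inequalities: the left sides telescope to 0, and the right sides sum to 1 + 3 + (-3) + (-1) + 2 = 2. So 0 ≥ 2, which is false.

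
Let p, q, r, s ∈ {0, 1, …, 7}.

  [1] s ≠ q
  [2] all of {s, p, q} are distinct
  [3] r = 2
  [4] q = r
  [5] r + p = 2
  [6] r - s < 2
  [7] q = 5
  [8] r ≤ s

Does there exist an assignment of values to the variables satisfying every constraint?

Constraint 7 fixes q = 5 and constraint 3 fixes r = 2, but constraint 4 requires q = r. Since 5 ≠ 2, contradiction.

Unsatisfiable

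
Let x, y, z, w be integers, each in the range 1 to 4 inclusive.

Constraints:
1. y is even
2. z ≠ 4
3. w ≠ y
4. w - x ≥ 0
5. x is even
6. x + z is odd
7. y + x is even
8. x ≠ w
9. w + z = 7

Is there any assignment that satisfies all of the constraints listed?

Try x = 2, y = 2, z = 3, w = 4.
Check constraint 1: y = 2 is even; constraint 4: w - x = 2; constraint 9: w + z = 7. The remaining constraints are straightforward to verify.

Satisfiable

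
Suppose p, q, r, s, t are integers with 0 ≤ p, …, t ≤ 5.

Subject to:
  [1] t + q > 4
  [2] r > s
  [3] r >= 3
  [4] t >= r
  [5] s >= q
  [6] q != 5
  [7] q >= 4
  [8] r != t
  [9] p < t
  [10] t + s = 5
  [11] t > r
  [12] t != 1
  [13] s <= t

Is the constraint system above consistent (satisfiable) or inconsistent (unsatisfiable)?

Unsatisfiable

From constraints 3 and 4: t ≥ r ≥ 3. From constraints 5 and 7: s ≥ q ≥ 4. Hence t + s ≥ 7. But constraint 10 requires t + s = 5, and 5 < 7. Contradiction.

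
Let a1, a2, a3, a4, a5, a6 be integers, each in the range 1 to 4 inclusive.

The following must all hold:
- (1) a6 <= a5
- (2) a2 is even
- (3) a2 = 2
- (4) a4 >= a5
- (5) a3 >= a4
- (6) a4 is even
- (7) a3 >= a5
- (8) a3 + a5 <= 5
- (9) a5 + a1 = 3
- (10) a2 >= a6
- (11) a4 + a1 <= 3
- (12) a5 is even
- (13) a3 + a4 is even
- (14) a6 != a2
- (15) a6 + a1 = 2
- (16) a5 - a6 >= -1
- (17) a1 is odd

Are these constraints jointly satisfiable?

Take a1 = 1, a2 = 2, a3 = 2, a4 = 2, a5 = 2, a6 = 1. Then constraint 8: a3 + a5 = 4; constraint 9: a5 + a1 = 3; constraint 11: a4 + a1 = 3, and every other listed constraint is also met.

Satisfiable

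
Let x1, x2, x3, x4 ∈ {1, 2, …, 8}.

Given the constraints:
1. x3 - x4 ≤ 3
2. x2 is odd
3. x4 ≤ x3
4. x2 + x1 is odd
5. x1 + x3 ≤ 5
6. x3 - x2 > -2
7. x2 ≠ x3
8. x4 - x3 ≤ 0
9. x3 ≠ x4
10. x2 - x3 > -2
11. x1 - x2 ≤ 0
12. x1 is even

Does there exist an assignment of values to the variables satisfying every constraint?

The assignment x1 = 2, x2 = 3, x3 = 2, x4 = 1 works:
  constraint 1 holds since x3 - x4 = 1.
  constraint 5 holds since x1 + x3 = 4.
The rest check out directly.

Satisfiable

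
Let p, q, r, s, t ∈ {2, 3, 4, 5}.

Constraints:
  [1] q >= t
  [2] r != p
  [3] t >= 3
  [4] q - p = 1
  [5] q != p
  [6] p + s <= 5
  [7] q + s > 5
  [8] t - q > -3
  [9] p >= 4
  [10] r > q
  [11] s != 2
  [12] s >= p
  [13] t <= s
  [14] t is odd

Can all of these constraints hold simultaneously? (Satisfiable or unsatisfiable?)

Unsatisfiable

From constraint 9: p ≥ 4. From constraints 3 and 13: s ≥ t ≥ 3. Hence p + s ≥ 7. But constraint 6 requires p + s ≤ 5, and 5 < 7. Contradiction.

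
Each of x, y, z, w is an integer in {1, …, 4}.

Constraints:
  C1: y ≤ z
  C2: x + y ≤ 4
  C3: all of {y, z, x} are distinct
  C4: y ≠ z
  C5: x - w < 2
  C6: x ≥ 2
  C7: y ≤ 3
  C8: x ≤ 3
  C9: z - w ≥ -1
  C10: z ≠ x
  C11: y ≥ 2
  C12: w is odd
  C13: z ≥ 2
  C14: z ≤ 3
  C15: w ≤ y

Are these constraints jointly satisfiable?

Constraints 6, 7, 8, 11, 13, and 14 confine each of y, z, x to the 2 values {2, 3}.
Constraint 3 requires all 3 of them to be distinct, but only 2 values are available — impossible by the pigeonhole principle.

Unsatisfiable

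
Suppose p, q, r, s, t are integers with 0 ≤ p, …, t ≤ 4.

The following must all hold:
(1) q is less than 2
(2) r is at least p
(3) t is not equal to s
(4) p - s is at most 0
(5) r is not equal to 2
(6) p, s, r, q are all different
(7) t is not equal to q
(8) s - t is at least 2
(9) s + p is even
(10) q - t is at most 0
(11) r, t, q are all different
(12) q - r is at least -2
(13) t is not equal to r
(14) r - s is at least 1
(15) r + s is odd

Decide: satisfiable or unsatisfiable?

Unsatisfiable

Constraints 8, 10, 12, and 14 give r − s ≥ 1, s − t ≥ 2, t − q ≥ 0, q − r ≥ -2.
Adding all 4 inequalities: the left sides telescope to 0, and the right sides sum to 1 + 2 + 0 + (-2) = 1. So 0 ≥ 1, which is false.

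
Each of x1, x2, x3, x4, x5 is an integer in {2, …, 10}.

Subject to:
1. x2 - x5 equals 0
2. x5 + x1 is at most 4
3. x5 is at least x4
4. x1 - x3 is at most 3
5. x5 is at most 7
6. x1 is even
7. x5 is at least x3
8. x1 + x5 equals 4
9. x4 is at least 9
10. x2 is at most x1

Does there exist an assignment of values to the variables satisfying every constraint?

Unsatisfiable

From constraints 3 and 9: x5 ≥ x4 and x4 ≥ 9, so x5 ≥ 9. From constraint 5: x5 ≤ 7. But 7 < 9, so no value of x5 works.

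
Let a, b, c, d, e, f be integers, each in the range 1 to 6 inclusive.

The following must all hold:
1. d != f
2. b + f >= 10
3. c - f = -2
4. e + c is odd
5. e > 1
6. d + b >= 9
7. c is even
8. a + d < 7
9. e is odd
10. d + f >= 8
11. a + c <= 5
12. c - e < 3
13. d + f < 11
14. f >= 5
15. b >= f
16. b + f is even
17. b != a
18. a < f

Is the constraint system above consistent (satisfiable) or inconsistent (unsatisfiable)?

Try a = 1, b = 6, c = 4, d = 4, e = 3, f = 6.
Check constraint 2: b + f = 12; constraint 3: c - f = -2; constraint 6: d + b = 10. The remaining constraints are straightforward to verify.

Satisfiable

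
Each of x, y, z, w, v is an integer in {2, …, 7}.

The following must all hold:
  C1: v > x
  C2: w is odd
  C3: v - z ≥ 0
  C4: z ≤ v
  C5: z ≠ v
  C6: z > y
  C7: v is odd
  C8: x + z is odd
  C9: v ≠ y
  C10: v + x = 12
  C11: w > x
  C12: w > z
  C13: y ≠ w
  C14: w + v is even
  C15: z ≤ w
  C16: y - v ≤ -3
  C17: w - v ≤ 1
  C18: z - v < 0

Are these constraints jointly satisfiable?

Setting (x, y, z, w, v) = (5, 2, 4, 7, 7) satisfies everything: constraint 3: v - z = 3; constraint 10: v + x = 12; constraint 16: y - v = -5, and the others follow.

Satisfiable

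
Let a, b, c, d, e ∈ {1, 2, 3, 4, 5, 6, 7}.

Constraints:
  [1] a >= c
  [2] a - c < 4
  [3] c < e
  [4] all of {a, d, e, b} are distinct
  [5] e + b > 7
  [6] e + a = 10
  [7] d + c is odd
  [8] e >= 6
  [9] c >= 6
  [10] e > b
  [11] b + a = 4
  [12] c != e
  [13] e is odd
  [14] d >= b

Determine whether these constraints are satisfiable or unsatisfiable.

Unsatisfiable

From constraint 8: e ≥ 6. From constraints 1 and 9: a ≥ c ≥ 6. Hence e + a ≥ 12. But constraint 6 requires e + a = 10, and 10 < 12. Contradiction.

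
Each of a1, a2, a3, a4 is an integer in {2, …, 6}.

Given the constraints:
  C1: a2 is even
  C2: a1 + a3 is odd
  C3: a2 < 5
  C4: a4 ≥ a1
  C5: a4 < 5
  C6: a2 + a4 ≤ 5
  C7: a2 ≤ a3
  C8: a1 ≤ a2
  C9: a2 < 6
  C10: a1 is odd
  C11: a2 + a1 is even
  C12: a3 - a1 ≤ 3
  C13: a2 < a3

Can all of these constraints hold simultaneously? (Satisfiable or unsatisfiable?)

Unsatisfiable

Constraint 1 makes a2 even and constraint 10 makes a1 odd, so a2 + a1 must be odd. Constraint 11 says a2 + a1 is even — contradiction.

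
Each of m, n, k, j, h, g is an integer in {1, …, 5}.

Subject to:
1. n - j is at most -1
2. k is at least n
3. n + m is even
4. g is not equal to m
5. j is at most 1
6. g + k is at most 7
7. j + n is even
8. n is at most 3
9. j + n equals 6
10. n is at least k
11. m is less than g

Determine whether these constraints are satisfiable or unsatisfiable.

Unsatisfiable

From constraint 5: j ≤ 1. From constraint 8: n ≤ 3. Hence j + n ≤ 4. But constraint 9 requires j + n = 6, and 6 > 4. Contradiction.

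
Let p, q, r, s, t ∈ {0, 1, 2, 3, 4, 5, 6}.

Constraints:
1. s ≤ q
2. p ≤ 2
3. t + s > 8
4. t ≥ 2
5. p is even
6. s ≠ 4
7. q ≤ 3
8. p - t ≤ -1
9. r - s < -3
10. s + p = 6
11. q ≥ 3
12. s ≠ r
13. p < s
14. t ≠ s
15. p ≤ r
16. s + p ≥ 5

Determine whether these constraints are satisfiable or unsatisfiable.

From constraints 1 and 7: s ≤ q ≤ 3. From constraint 2: p ≤ 2. Hence s + p ≤ 5. But constraint 10 requires s + p = 6, and 6 > 5. Contradiction.

Unsatisfiable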